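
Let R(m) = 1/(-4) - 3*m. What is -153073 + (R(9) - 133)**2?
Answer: -2038287/16 ≈ -1.2739e+5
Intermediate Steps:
R(m) = -1/4 - 3*m
-153073 + (R(9) - 133)**2 = -153073 + ((-1/4 - 3*9) - 133)**2 = -153073 + ((-1/4 - 27) - 133)**2 = -153073 + (-109/4 - 133)**2 = -153073 + (-641/4)**2 = -153073 + 410881/16 = -2038287/16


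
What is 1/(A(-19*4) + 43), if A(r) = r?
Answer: -1/33 ≈ -0.030303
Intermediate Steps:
1/(A(-19*4) + 43) = 1/(-19*4 + 43) = 1/(-76 + 43) = 1/(-33) = -1/33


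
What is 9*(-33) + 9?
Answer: -288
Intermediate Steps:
9*(-33) + 9 = -297 + 9 = -288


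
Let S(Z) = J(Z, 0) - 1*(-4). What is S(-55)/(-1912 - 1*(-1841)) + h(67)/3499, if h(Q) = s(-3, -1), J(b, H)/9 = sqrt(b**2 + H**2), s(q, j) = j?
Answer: -1746072/248429 ≈ -7.0285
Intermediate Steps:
J(b, H) = 9*sqrt(H**2 + b**2) (J(b, H) = 9*sqrt(b**2 + H**2) = 9*sqrt(H**2 + b**2))
h(Q) = -1
S(Z) = 4 + 9*sqrt(Z**2) (S(Z) = 9*sqrt(0**2 + Z**2) - 1*(-4) = 9*sqrt(0 + Z**2) + 4 = 9*sqrt(Z**2) + 4 = 4 + 9*sqrt(Z**2))
S(-55)/(-1912 - 1*(-1841)) + h(67)/3499 = (4 + 9*sqrt((-55)**2))/(-1912 - 1*(-1841)) - 1/3499 = (4 + 9*sqrt(3025))/(-1912 + 1841) - 1*1/3499 = (4 + 9*55)/(-71) - 1/3499 = (4 + 495)*(-1/71) - 1/3499 = 499*(-1/71) - 1/3499 = -499/71 - 1/3499 = -1746072/248429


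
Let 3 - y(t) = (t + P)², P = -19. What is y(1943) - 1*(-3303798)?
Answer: -397975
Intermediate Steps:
y(t) = 3 - (-19 + t)² (y(t) = 3 - (t - 19)² = 3 - (-19 + t)²)
y(1943) - 1*(-3303798) = (3 - (-19 + 1943)²) - 1*(-3303798) = (3 - 1*1924²) + 3303798 = (3 - 1*3701776) + 3303798 = (3 - 3701776) + 3303798 = -3701773 + 3303798 = -397975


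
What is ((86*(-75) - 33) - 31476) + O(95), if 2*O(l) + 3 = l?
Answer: -37913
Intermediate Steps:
O(l) = -3/2 + l/2
((86*(-75) - 33) - 31476) + O(95) = ((86*(-75) - 33) - 31476) + (-3/2 + (½)*95) = ((-6450 - 33) - 31476) + (-3/2 + 95/2) = (-6483 - 31476) + 46 = -37959 + 46 = -37913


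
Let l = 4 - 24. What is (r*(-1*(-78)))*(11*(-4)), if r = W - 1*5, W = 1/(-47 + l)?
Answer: 1153152/67 ≈ 17211.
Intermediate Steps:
l = -20
W = -1/67 (W = 1/(-47 - 20) = 1/(-67) = -1/67 ≈ -0.014925)
r = -336/67 (r = -1/67 - 1*5 = -1/67 - 5 = -336/67 ≈ -5.0149)
(r*(-1*(-78)))*(11*(-4)) = (-(-336)*(-78)/67)*(11*(-4)) = -336/67*78*(-44) = -26208/67*(-44) = 1153152/67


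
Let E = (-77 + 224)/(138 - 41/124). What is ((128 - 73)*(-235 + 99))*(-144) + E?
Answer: 18387533748/17071 ≈ 1.0771e+6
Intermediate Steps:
E = 18228/17071 (E = 147/(138 - 41*1/124) = 147/(138 - 41/124) = 147/(17071/124) = 147*(124/17071) = 18228/17071 ≈ 1.0678)
((128 - 73)*(-235 + 99))*(-144) + E = ((128 - 73)*(-235 + 99))*(-144) + 18228/17071 = (55*(-136))*(-144) + 18228/17071 = -7480*(-144) + 18228/17071 = 1077120 + 18228/17071 = 18387533748/17071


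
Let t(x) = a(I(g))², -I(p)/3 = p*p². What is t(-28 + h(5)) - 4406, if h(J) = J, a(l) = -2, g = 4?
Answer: -4402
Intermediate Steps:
I(p) = -3*p³ (I(p) = -3*p*p² = -3*p³)
t(x) = 4 (t(x) = (-2)² = 4)
t(-28 + h(5)) - 4406 = 4 - 4406 = -4402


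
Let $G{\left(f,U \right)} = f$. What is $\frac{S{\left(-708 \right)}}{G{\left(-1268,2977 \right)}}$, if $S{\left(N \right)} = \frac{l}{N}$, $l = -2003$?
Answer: $- \frac{2003}{897744} \approx -0.0022311$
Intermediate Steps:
$S{\left(N \right)} = - \frac{2003}{N}$
$\frac{S{\left(-708 \right)}}{G{\left(-1268,2977 \right)}} = \frac{\left(-2003\right) \frac{1}{-708}}{-1268} = \left(-2003\right) \left(- \frac{1}{708}\right) \left(- \frac{1}{1268}\right) = \frac{2003}{708} \left(- \frac{1}{1268}\right) = - \frac{2003}{897744}$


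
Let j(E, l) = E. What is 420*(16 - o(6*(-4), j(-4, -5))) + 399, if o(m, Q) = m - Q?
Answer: 15519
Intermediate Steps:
420*(16 - o(6*(-4), j(-4, -5))) + 399 = 420*(16 - (6*(-4) - 1*(-4))) + 399 = 420*(16 - (-24 + 4)) + 399 = 420*(16 - 1*(-20)) + 399 = 420*(16 + 20) + 399 = 420*36 + 399 = 15120 + 399 = 15519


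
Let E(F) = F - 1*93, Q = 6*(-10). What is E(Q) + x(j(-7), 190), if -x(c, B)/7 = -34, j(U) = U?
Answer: 85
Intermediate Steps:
Q = -60
x(c, B) = 238 (x(c, B) = -7*(-34) = 238)
E(F) = -93 + F (E(F) = F - 93 = -93 + F)
E(Q) + x(j(-7), 190) = (-93 - 60) + 238 = -153 + 238 = 85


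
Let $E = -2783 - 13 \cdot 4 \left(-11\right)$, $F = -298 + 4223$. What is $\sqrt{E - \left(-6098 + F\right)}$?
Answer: $i \sqrt{38} \approx 6.1644 i$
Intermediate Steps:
$F = 3925$
$E = -2211$ ($E = -2783 - 52 \left(-11\right) = -2783 - -572 = -2783 + 572 = -2211$)
$\sqrt{E - \left(-6098 + F\right)} = \sqrt{-2211 + \left(6098 - 3925\right)} = \sqrt{-2211 + 2173} = \sqrt{-38} = i \sqrt{38}$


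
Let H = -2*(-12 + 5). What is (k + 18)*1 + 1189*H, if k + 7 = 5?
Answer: 16662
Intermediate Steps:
k = -2 (k = -7 + 5 = -2)
H = 14 (H = -2*(-7) = 14)
(k + 18)*1 + 1189*H = (-2 + 18)*1 + 1189*14 = 16*1 + 16646 = 16 + 16646 = 16662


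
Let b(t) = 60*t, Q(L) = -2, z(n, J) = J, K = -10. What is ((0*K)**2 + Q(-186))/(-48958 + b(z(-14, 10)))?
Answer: 1/24179 ≈ 4.1358e-5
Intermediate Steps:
((0*K)**2 + Q(-186))/(-48958 + b(z(-14, 10))) = ((0*(-10))**2 - 2)/(-48958 + 60*10) = (0**2 - 2)/(-48958 + 600) = (0 - 2)/(-48358) = -2*(-1/48358) = 1/24179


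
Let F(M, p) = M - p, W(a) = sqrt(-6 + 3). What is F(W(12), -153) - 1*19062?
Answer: -18909 + I*sqrt(3) ≈ -18909.0 + 1.732*I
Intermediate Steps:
W(a) = I*sqrt(3) (W(a) = sqrt(-3) = I*sqrt(3))
F(W(12), -153) - 1*19062 = (I*sqrt(3) - 1*(-153)) - 1*19062 = (I*sqrt(3) + 153) - 19062 = (153 + I*sqrt(3)) - 19062 = -18909 + I*sqrt(3)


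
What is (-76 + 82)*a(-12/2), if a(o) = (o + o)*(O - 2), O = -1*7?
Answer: 648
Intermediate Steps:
O = -7
a(o) = -18*o (a(o) = (o + o)*(-7 - 2) = (2*o)*(-9) = -18*o)
(-76 + 82)*a(-12/2) = (-76 + 82)*(-(-216)/2) = 6*(-(-216)/2) = 6*(-18*(-6)) = 6*108 = 648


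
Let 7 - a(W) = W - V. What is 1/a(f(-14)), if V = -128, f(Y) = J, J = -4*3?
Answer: -1/109 ≈ -0.0091743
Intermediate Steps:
J = -12
f(Y) = -12
a(W) = -121 - W (a(W) = 7 - (W - 1*(-128)) = 7 - (W + 128) = 7 - (128 + W) = 7 + (-128 - W) = -121 - W)
1/a(f(-14)) = 1/(-121 - 1*(-12)) = 1/(-121 + 12) = 1/(-109) = -1/109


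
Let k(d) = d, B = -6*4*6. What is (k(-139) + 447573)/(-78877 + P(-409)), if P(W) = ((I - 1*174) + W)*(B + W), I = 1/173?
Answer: 77406082/42128753 ≈ 1.8374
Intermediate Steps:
I = 1/173 ≈ 0.0057803
B = -144 (B = -24*6 = -144)
P(W) = (-144 + W)*(-30101/173 + W) (P(W) = ((1/173 - 1*174) + W)*(-144 + W) = ((1/173 - 174) + W)*(-144 + W) = (-30101/173 + W)*(-144 + W) = (-144 + W)*(-30101/173 + W))
(k(-139) + 447573)/(-78877 + P(-409)) = (-139 + 447573)/(-78877 + (4334544/173 + (-409)**2 - 55013/173*(-409))) = 447434/(-78877 + (4334544/173 + 167281 + 22500317/173)) = 447434/(-78877 + 55774474/173) = 447434/(42128753/173) = 447434*(173/42128753) = 77406082/42128753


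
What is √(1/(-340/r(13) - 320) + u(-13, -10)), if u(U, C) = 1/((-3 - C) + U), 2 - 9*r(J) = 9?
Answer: I*√239235/1230 ≈ 0.39766*I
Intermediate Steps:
r(J) = -7/9 (r(J) = 2/9 - ⅑*9 = 2/9 - 1 = -7/9)
u(U, C) = 1/(-3 + U - C)
√(1/(-340/r(13) - 320) + u(-13, -10)) = √(1/(-340/(-7/9) - 320) - 1/(3 - 10 - 1*(-13))) = √(1/(-340*(-9/7) - 320) - 1/(3 - 10 + 13)) = √(1/(3060/7 - 320) - 1/6) = √(1/(820/7) - 1*⅙) = √(7/820 - ⅙) = √(-389/2460) = I*√239235/1230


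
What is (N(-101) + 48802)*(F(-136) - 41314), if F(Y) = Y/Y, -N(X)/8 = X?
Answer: -2049537930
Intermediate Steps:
N(X) = -8*X
F(Y) = 1
(N(-101) + 48802)*(F(-136) - 41314) = (-8*(-101) + 48802)*(1 - 41314) = (808 + 48802)*(-41313) = 49610*(-41313) = -2049537930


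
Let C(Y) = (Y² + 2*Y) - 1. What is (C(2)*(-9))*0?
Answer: 0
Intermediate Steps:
C(Y) = -1 + Y² + 2*Y
(C(2)*(-9))*0 = ((-1 + 2² + 2*2)*(-9))*0 = ((-1 + 4 + 4)*(-9))*0 = (7*(-9))*0 = -63*0 = 0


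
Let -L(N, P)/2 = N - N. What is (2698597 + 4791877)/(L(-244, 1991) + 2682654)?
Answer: 3745237/1341327 ≈ 2.7922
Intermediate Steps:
L(N, P) = 0 (L(N, P) = -2*(N - N) = -2*0 = 0)
(2698597 + 4791877)/(L(-244, 1991) + 2682654) = (2698597 + 4791877)/(0 + 2682654) = 7490474/2682654 = 7490474*(1/2682654) = 3745237/1341327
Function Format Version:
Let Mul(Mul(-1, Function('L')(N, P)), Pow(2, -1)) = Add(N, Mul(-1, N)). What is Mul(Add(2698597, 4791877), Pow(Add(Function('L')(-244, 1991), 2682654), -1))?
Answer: Rational(3745237, 1341327) ≈ 2.7922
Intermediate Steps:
Function('L')(N, P) = 0 (Function('L')(N, P) = Mul(-2, Add(N, Mul(-1, N))) = Mul(-2, 0) = 0)
Mul(Add(2698597, 4791877), Pow(Add(Function('L')(-244, 1991), 2682654), -1)) = Mul(Add(2698597, 4791877), Pow(Add(0, 2682654), -1)) = Mul(7490474, Pow(2682654, -1)) = Mul(7490474, Rational(1, 2682654)) = Rational(3745237, 1341327)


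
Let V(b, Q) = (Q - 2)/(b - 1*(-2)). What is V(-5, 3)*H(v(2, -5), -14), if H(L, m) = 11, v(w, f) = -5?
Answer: -11/3 ≈ -3.6667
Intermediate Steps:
V(b, Q) = (-2 + Q)/(2 + b) (V(b, Q) = (-2 + Q)/(b + 2) = (-2 + Q)/(2 + b))
V(-5, 3)*H(v(2, -5), -14) = ((-2 + 3)/(2 - 5))*11 = (1/(-3))*11 = -⅓*1*11 = -⅓*11 = -11/3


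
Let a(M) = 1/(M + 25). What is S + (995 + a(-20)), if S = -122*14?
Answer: -3564/5 ≈ -712.80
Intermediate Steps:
a(M) = 1/(25 + M)
S = -1708
S + (995 + a(-20)) = -1708 + (995 + 1/(25 - 20)) = -1708 + (995 + 1/5) = -1708 + 4976/5 = -3564/5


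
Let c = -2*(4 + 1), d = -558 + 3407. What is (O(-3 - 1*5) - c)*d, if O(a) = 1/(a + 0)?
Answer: 225071/8 ≈ 28134.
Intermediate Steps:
d = 2849
O(a) = 1/a
c = -10 (c = -2*5 = -10)
(O(-3 - 1*5) - c)*d = (1/(-3 - 1*5) - 1*(-10))*2849 = (1/(-3 - 5) + 10)*2849 = (1/(-8) + 10)*2849 = (-⅛ + 10)*2849 = (79/8)*2849 = 225071/8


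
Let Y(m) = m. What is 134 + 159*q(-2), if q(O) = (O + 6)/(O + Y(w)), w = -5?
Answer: 302/7 ≈ 43.143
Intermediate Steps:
q(O) = (6 + O)/(-5 + O) (q(O) = (O + 6)/(O - 5) = (6 + O)/(-5 + O))
134 + 159*q(-2) = 134 + 159*((6 - 2)/(-5 - 2)) = 134 + 159*(4/(-7)) = 134 + 159*(-⅐*4) = 134 + 159*(-4/7) = 134 - 636/7 = 302/7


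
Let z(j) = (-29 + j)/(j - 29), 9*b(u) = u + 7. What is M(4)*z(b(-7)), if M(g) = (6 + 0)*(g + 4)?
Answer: 48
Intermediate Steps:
b(u) = 7/9 + u/9 (b(u) = (u + 7)/9 = (7 + u)/9 = 7/9 + u/9)
z(j) = 1 (z(j) = (-29 + j)/(-29 + j) = 1)
M(g) = 24 + 6*g (M(g) = 6*(4 + g) = 24 + 6*g)
M(4)*z(b(-7)) = (24 + 6*4)*1 = (24 + 24)*1 = 48*1 = 48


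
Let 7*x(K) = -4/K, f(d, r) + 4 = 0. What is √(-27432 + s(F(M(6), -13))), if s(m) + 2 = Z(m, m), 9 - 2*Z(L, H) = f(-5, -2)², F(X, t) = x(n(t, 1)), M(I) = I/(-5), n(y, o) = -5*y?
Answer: 5*I*√4390/2 ≈ 165.64*I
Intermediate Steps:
f(d, r) = -4 (f(d, r) = -4 + 0 = -4)
M(I) = -I/5 (M(I) = I*(-⅕) = -I/5)
x(K) = -4/(7*K) (x(K) = (-4/K)/7 = -4/(7*K))
F(X, t) = 4/(35*t) (F(X, t) = -4*(-1/(5*t))/7 = -(-4)/(35*t) = 4/(35*t))
Z(L, H) = -7/2 (Z(L, H) = 9/2 - ½*(-4)² = 9/2 - ½*16 = 9/2 - 8 = -7/2)
s(m) = -11/2 (s(m) = -2 - 7/2 = -11/2)
√(-27432 + s(F(M(6), -13))) = √(-27432 - 11/2) = √(-54875/2) = 5*I*√4390/2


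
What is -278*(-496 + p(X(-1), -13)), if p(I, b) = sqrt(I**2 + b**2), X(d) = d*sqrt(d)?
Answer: 137888 - 556*sqrt(42) ≈ 1.3428e+5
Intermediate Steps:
X(d) = d**(3/2)
-278*(-496 + p(X(-1), -13)) = -278*(-496 + sqrt(((-1)**(3/2))**2 + (-13)**2)) = -278*(-496 + sqrt((-I)**2 + 169)) = -278*(-496 + sqrt(-1 + 169)) = -278*(-496 + sqrt(168)) = -278*(-496 + 2*sqrt(42)) = 137888 - 556*sqrt(42)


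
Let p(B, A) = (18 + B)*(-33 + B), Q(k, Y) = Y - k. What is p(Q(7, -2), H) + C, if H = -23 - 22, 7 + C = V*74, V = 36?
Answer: 2279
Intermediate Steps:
C = 2657 (C = -7 + 36*74 = -7 + 2664 = 2657)
H = -45
p(B, A) = (-33 + B)*(18 + B)
p(Q(7, -2), H) + C = (-594 + (-2 - 1*7)**2 - 15*(-2 - 1*7)) + 2657 = (-594 + (-2 - 7)**2 - 15*(-2 - 7)) + 2657 = (-594 + (-9)**2 - 15*(-9)) + 2657 = (-594 + 81 + 135) + 2657 = -378 + 2657 = 2279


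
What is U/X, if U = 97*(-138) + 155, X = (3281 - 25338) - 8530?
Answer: 13231/30587 ≈ 0.43257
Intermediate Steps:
X = -30587 (X = -22057 - 8530 = -30587)
U = -13231 (U = -13386 + 155 = -13231)
U/X = -13231/(-30587) = -13231*(-1/30587) = 13231/30587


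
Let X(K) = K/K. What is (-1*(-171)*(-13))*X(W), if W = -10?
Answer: -2223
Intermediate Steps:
X(K) = 1
(-1*(-171)*(-13))*X(W) = (-1*(-171)*(-13))*1 = (171*(-13))*1 = -2223*1 = -2223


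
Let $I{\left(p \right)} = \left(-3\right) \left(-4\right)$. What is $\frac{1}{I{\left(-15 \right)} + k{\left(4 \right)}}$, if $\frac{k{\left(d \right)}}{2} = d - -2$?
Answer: $\frac{1}{24} \approx 0.041667$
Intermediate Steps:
$k{\left(d \right)} = 4 + 2 d$ ($k{\left(d \right)} = 2 \left(d - -2\right) = 2 \left(d + 2\right) = 2 \left(2 + d\right) = 4 + 2 d$)
$I{\left(p \right)} = 12$
$\frac{1}{I{\left(-15 \right)} + k{\left(4 \right)}} = \frac{1}{12 + \left(4 + 2 \cdot 4\right)} = \frac{1}{12 + \left(4 + 8\right)} = \frac{1}{12 + 12} = \frac{1}{24}$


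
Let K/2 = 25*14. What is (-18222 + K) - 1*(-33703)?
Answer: 16181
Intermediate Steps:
K = 700 (K = 2*(25*14) = 2*350 = 700)
(-18222 + K) - 1*(-33703) = (-18222 + 700) - 1*(-33703) = -17522 + 33703 = 16181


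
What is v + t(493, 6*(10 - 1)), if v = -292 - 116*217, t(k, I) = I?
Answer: -25410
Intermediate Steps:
v = -25464 (v = -292 - 25172 = -25464)
v + t(493, 6*(10 - 1)) = -25464 + 6*(10 - 1) = -25464 + 6*9 = -25464 + 54 = -25410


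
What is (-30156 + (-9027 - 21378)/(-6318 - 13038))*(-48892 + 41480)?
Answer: 360512966581/1613 ≈ 2.2350e+8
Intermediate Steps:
(-30156 + (-9027 - 21378)/(-6318 - 13038))*(-48892 + 41480) = (-30156 - 30405/(-19356))*(-7412) = (-30156 - 30405*(-1/19356))*(-7412) = (-30156 + 10135/6452)*(-7412) = -194556377/6452*(-7412) = 360512966581/1613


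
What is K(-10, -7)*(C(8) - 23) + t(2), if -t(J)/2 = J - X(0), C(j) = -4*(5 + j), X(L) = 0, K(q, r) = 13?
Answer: -979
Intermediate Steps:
C(j) = -20 - 4*j
t(J) = -2*J (t(J) = -2*(J - 1*0) = -2*(J + 0) = -2*J)
K(-10, -7)*(C(8) - 23) + t(2) = 13*((-20 - 4*8) - 23) - 2*2 = 13*((-20 - 32) - 23) - 4 = 13*(-52 - 23) - 4 = 13*(-75) - 4 = -975 - 4 = -979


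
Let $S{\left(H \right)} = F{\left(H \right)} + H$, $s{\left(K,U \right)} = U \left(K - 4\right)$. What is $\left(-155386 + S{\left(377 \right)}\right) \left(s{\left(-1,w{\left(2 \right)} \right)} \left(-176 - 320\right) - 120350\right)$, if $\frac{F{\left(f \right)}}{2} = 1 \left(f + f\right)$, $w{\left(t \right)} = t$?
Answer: $17712480390$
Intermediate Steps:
$s{\left(K,U \right)} = U \left(-4 + K\right)$
$F{\left(f \right)} = 4 f$ ($F{\left(f \right)} = 2 \cdot 1 \left(f + f\right) = 2 \cdot 1 \cdot 2 f = 2 \cdot 2 f = 4 f$)
$S{\left(H \right)} = 5 H$ ($S{\left(H \right)} = 4 H + H = 5 H$)
$\left(-155386 + S{\left(377 \right)}\right) \left(s{\left(-1,w{\left(2 \right)} \right)} \left(-176 - 320\right) - 120350\right) = \left(-155386 + 5 \cdot 377\right) \left(2 \left(-4 - 1\right) \left(-176 - 320\right) - 120350\right) = \left(-155386 + 1885\right) \left(2 \left(-5\right) \left(-496\right) - 120350\right) = - 153501 \left(\left(-10\right) \left(-496\right) - 120350\right) = - 153501 \left(4960 - 120350\right) = \left(-153501\right) \left(-115390\right) = 17712480390$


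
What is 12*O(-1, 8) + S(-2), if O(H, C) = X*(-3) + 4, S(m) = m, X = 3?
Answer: -62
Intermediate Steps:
O(H, C) = -5 (O(H, C) = 3*(-3) + 4 = -9 + 4 = -5)
12*O(-1, 8) + S(-2) = 12*(-5) - 2 = -60 - 2 = -62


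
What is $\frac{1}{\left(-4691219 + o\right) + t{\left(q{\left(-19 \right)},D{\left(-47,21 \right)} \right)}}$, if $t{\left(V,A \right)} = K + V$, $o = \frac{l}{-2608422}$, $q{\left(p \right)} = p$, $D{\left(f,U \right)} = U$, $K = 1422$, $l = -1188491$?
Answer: $- \frac{2608422}{12233018041861} \approx -2.1323 \cdot 10^{-7}$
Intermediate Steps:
$o = \frac{1188491}{2608422}$ ($o = - \frac{1188491}{-2608422} = \left(-1188491\right) \left(- \frac{1}{2608422}\right) = \frac{1188491}{2608422} \approx 0.45564$)
$t{\left(V,A \right)} = 1422 + V$
$\frac{1}{\left(-4691219 + o\right) + t{\left(q{\left(-19 \right)},D{\left(-47,21 \right)} \right)}} = \frac{1}{\left(-4691219 + \frac{1188491}{2608422}\right) + \left(1422 - 19\right)} = \frac{1}{- \frac{12236677657927}{2608422} + 1403} = \frac{1}{- \frac{12233018041861}{2608422}} = - \frac{2608422}{12233018041861}$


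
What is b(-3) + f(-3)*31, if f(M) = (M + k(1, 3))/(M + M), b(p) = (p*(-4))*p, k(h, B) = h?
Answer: -77/3 ≈ -25.667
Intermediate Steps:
b(p) = -4*p² (b(p) = (-4*p)*p = -4*p²)
f(M) = (1 + M)/(2*M) (f(M) = (M + 1)/(M + M) = (1 + M)/((2*M)) = (1 + M)*(1/(2*M)) = (1 + M)/(2*M))
b(-3) + f(-3)*31 = -4*(-3)² + ((½)*(1 - 3)/(-3))*31 = -4*9 + ((½)*(-⅓)*(-2))*31 = -36 + (⅓)*31 = -36 + 31/3 = -77/3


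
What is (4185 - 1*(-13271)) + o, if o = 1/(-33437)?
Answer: 583676271/33437 ≈ 17456.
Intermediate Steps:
o = -1/33437 ≈ -2.9907e-5
(4185 - 1*(-13271)) + o = (4185 - 1*(-13271)) - 1/33437 = (4185 + 13271) - 1/33437 = 17456 - 1/33437 = 583676271/33437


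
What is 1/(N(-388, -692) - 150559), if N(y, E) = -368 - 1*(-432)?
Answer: -1/150495 ≈ -6.6447e-6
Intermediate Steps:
N(y, E) = 64 (N(y, E) = -368 + 432 = 64)
1/(N(-388, -692) - 150559) = 1/(64 - 150559) = 1/(-150495) = -1/150495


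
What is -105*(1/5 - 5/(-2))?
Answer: -567/2 ≈ -283.50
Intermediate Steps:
-105*(1/5 - 5/(-2)) = -105*(1*(1/5) - 5*(-1/2)) = -105*(1/5 + 5/2) = -105*27/10 = -567/2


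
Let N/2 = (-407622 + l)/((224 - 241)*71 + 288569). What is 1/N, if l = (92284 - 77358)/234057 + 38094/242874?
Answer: -151254478240927/429107672970891 ≈ -0.35249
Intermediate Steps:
l = 232246383/1052710367 (l = 14926*(1/234057) + 38094*(1/242874) = 14926/234057 + 6349/40479 = 232246383/1052710367 ≈ 0.22062)
N = -429107672970891/151254478240927 (N = 2*((-407622 + 232246383/1052710367)/((224 - 241)*71 + 288569)) = 2*(-429107672970891/(1052710367*(-17*71 + 288569))) = 2*(-429107672970891/(1052710367*(-1207 + 288569))) = 2*(-429107672970891/1052710367/287362) = 2*(-429107672970891/1052710367*1/287362) = 2*(-429107672970891/302508956481854) = -429107672970891/151254478240927 ≈ -2.8370)
1/N = 1/(-429107672970891/151254478240927) = -151254478240927/429107672970891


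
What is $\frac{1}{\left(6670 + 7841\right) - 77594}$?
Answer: $- \frac{1}{63083} \approx -1.5852 \cdot 10^{-5}$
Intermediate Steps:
$\frac{1}{\left(6670 + 7841\right) - 77594} = \frac{1}{14511 - 77594} = \frac{1}{-63083} = - \frac{1}{63083}$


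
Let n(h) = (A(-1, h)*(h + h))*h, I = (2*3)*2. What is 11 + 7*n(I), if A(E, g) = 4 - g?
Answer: -16117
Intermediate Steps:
I = 12 (I = 6*2 = 12)
n(h) = 2*h**2*(4 - h) (n(h) = ((4 - h)*(h + h))*h = ((4 - h)*(2*h))*h = (2*h*(4 - h))*h = 2*h**2*(4 - h))
11 + 7*n(I) = 11 + 7*(2*12**2*(4 - 1*12)) = 11 + 7*(2*144*(4 - 12)) = 11 + 7*(2*144*(-8)) = 11 + 7*(-2304) = 11 - 16128 = -16117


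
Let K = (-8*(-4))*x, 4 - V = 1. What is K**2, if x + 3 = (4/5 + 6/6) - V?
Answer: 451584/25 ≈ 18063.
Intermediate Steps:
V = 3 (V = 4 - 1*1 = 4 - 1 = 3)
x = -21/5 (x = -3 + ((4/5 + 6/6) - 1*3) = -3 + ((4*(1/5) + 6*(1/6)) - 3) = -3 + ((4/5 + 1) - 3) = -3 + (9/5 - 3) = -3 - 6/5 = -21/5 ≈ -4.2000)
K = -672/5 (K = -8*(-4)*(-21/5) = 32*(-21/5) = -672/5 ≈ -134.40)
K**2 = (-672/5)**2 = 451584/25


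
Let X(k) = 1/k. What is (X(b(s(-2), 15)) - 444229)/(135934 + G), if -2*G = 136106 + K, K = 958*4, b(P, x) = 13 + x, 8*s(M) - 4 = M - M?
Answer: -12438411/1847020 ≈ -6.7343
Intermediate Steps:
s(M) = ½ (s(M) = ½ + (M - M)/8 = ½ + (⅛)*0 = ½ + 0 = ½)
K = 3832
G = -69969 (G = -(136106 + 3832)/2 = -½*139938 = -69969)
(X(b(s(-2), 15)) - 444229)/(135934 + G) = (1/(13 + 15) - 444229)/(135934 - 69969) = (1/28 - 444229)/65965 = (1/28 - 444229)*(1/65965) = -12438411/28*1/65965 = -12438411/1847020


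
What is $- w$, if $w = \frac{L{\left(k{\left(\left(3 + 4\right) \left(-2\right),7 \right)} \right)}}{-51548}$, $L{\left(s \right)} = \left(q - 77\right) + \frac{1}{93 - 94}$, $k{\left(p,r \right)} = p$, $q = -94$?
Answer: $- \frac{43}{12887} \approx -0.0033367$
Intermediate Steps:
$L{\left(s \right)} = -172$ ($L{\left(s \right)} = \left(-94 - 77\right) + \frac{1}{93 - 94} = -171 + \frac{1}{-1} = -171 - 1 = -172$)
$w = \frac{43}{12887}$ ($w = - \frac{172}{-51548} = \left(-172\right) \left(- \frac{1}{51548}\right) = \frac{43}{12887} \approx 0.0033367$)
$- w = \left(-1\right) \frac{43}{12887} = - \frac{43}{12887}$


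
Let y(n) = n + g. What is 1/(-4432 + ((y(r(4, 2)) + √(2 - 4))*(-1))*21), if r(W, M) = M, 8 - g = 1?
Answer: I/(-4621*I + 21*√2) ≈ -0.00021639 + 1.3907e-6*I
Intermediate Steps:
g = 7 (g = 8 - 1*1 = 8 - 1 = 7)
y(n) = 7 + n (y(n) = n + 7 = 7 + n)
1/(-4432 + ((y(r(4, 2)) + √(2 - 4))*(-1))*21) = 1/(-4432 + (((7 + 2) + √(2 - 4))*(-1))*21) = 1/(-4432 + ((9 + √(-2))*(-1))*21) = 1/(-4432 + ((9 + I*√2)*(-1))*21) = 1/(-4432 + (-9 - I*√2)*21) = 1/(-4432 + (-189 - 21*I*√2)) = 1/(-4621 - 21*I*√2)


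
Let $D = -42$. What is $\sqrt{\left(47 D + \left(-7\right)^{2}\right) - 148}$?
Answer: $i \sqrt{2073} \approx 45.53 i$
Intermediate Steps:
$\sqrt{\left(47 D + \left(-7\right)^{2}\right) - 148} = \sqrt{\left(47 \left(-42\right) + \left(-7\right)^{2}\right) - 148} = \sqrt{\left(-1974 + 49\right) - 148} = \sqrt{-1925 - 148} = \sqrt{-2073} = i \sqrt{2073}$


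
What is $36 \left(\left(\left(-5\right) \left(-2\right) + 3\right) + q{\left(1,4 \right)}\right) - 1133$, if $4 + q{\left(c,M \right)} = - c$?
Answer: $-845$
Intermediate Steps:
$q{\left(c,M \right)} = -4 - c$
$36 \left(\left(\left(-5\right) \left(-2\right) + 3\right) + q{\left(1,4 \right)}\right) - 1133 = 36 \left(\left(\left(-5\right) \left(-2\right) + 3\right) - 5\right) - 1133 = 36 \left(\left(10 + 3\right) - 5\right) - 1133 = 36 \left(13 - 5\right) - 1133 = 36 \cdot 8 - 1133 = 288 - 1133 = -845$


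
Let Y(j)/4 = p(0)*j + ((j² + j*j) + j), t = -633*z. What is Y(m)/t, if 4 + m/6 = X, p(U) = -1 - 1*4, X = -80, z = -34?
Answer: 340032/3587 ≈ 94.796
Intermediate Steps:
p(U) = -5 (p(U) = -1 - 4 = -5)
m = -504 (m = -24 + 6*(-80) = -24 - 480 = -504)
t = 21522 (t = -633*(-34) = 21522)
Y(j) = -16*j + 8*j² (Y(j) = 4*(-5*j + ((j² + j*j) + j)) = 4*(-5*j + ((j² + j²) + j)) = 4*(-5*j + (2*j² + j)) = 4*(-5*j + (j + 2*j²)) = 4*(-4*j + 2*j²) = -16*j + 8*j²)
Y(m)/t = (8*(-504)*(-2 - 504))/21522 = (8*(-504)*(-506))*(1/21522) = 2040192*(1/21522) = 340032/3587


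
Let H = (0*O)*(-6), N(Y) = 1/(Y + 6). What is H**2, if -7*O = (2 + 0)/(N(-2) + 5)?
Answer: 0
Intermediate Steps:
N(Y) = 1/(6 + Y)
O = -8/147 (O = -(2 + 0)/(7*(1/(6 - 2) + 5)) = -2/(7*(1/4 + 5)) = -2/(7*21/4) = -2*4/(7*21) = -1/7*8/21 = -8/147 ≈ -0.054422)
H = 0 (H = (0*(-8/147))*(-6) = 0*(-6) = 0)
H**2 = 0**2 = 0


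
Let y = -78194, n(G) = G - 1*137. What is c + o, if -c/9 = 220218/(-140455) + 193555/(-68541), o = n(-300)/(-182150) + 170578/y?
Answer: 170697954226692069193/4570555546154178350 ≈ 37.347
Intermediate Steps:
n(G) = -137 + G (n(G) = G - 137 = -137 + G)
o = -15518305961/7121518550 (o = (-137 - 300)/(-182150) + 170578/(-78194) = -437*(-1/182150) + 170578*(-1/78194) = 437/182150 - 85289/39097 = -15518305961/7121518550 ≈ -2.1791)
c = 126839188389/3208975385 (c = -9*(220218/(-140455) + 193555/(-68541)) = -9*(220218*(-1/140455) + 193555*(-1/68541)) = -9*(-220218/140455 - 193555/68541) = -9*(-42279729463/9626926155) = 126839188389/3208975385 ≈ 39.526)
c + o = 126839188389/3208975385 - 15518305961/7121518550 = 170697954226692069193/4570555546154178350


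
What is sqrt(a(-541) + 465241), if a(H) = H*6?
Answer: sqrt(461995) ≈ 679.70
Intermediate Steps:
a(H) = 6*H
sqrt(a(-541) + 465241) = sqrt(6*(-541) + 465241) = sqrt(-3246 + 465241) = sqrt(461995)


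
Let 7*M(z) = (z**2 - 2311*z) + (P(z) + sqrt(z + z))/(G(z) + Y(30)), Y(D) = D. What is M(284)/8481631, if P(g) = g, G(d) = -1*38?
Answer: -1151407/118742834 - sqrt(142)/237485668 ≈ -0.0096967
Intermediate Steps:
G(d) = -38
M(z) = -18489*z/56 + z**2/7 - sqrt(2)*sqrt(z)/56 (M(z) = ((z**2 - 2311*z) + (z + sqrt(z + z))/(-38 + 30))/7 = ((z**2 - 2311*z) + (z + sqrt(2*z))/(-8))/7 = ((z**2 - 2311*z) + (z + sqrt(2)*sqrt(z))*(-1/8))/7 = ((z**2 - 2311*z) + (-z/8 - sqrt(2)*sqrt(z)/8))/7 = (z**2 - 18489*z/8 - sqrt(2)*sqrt(z)/8)/7 = -18489*z/56 + z**2/7 - sqrt(2)*sqrt(z)/56)
M(284)/8481631 = (-18489/56*284 + (1/7)*284**2 - sqrt(2)*sqrt(284)/56)/8481631 = (-1312719/14 + (1/7)*80656 - sqrt(2)*2*sqrt(71)/56)*(1/8481631) = (-1312719/14 + 80656/7 - sqrt(142)/28)*(1/8481631) = (-1151407/14 - sqrt(142)/28)*(1/8481631) = -1151407/118742834 - sqrt(142)/237485668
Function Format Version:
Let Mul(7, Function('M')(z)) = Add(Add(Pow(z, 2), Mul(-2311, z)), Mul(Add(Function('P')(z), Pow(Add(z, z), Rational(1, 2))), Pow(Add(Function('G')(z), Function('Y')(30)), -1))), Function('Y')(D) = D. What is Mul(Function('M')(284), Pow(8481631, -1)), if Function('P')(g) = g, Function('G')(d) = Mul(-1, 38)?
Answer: Add(Rational(-1151407, 118742834), Mul(Rational(-1, 237485668), Pow(142, Rational(1, 2)))) ≈ -0.0096967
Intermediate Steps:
Function('G')(d) = -38
Function('M')(z) = Add(Mul(Rational(-18489, 56), z), Mul(Rational(1, 7), Pow(z, 2)), Mul(Rational(-1, 56), Pow(2, Rational(1, 2)), Pow(z, Rational(1, 2)))) (Function('M')(z) = Mul(Rational(1, 7), Add(Add(Pow(z, 2), Mul(-2311, z)), Mul(Add(z, Pow(Add(z, z), Rational(1, 2))), Pow(Add(-38, 30), -1)))) = Mul(Rational(1, 7), Add(Add(Pow(z, 2), Mul(-2311, z)), Mul(Add(z, Pow(Mul(2, z), Rational(1, 2))), Pow(-8, -1)))) = Mul(Rational(1, 7), Add(Add(Pow(z, 2), Mul(-2311, z)), Mul(Add(z, Mul(Pow(2, Rational(1, 2)), Pow(z, Rational(1, 2)))), Rational(-1, 8)))) = Mul(Rational(1, 7), Add(Add(Pow(z, 2), Mul(-2311, z)), Add(Mul(Rational(-1, 8), z), Mul(Rational(-1, 8), Pow(2, Rational(1, 2)), Pow(z, Rational(1, 2)))))) = Mul(Rational(1, 7), Add(Pow(z, 2), Mul(Rational(-18489, 8), z), Mul(Rational(-1, 8), Pow(2, Rational(1, 2)), Pow(z, Rational(1, 2))))) = Add(Mul(Rational(-18489, 56), z), Mul(Rational(1, 7), Pow(z, 2)), Mul(Rational(-1, 56), Pow(2, Rational(1, 2)), Pow(z, Rational(1, 2)))))
Mul(Function('M')(284), Pow(8481631, -1)) = Mul(Add(Mul(Rational(-18489, 56), 284), Mul(Rational(1, 7), Pow(284, 2)), Mul(Rational(-1, 56), Pow(2, Rational(1, 2)), Pow(284, Rational(1, 2)))), Pow(8481631, -1)) = Mul(Add(Rational(-1312719, 14), Mul(Rational(1, 7), 80656), Mul(Rational(-1, 56), Pow(2, Rational(1, 2)), Mul(2, Pow(71, Rational(1, 2))))), Rational(1, 8481631)) = Mul(Add(Rational(-1312719, 14), Rational(80656, 7), Mul(Rational(-1, 28), Pow(142, Rational(1, 2)))), Rational(1, 8481631)) = Mul(Add(Rational(-1151407, 14), Mul(Rational(-1, 28), Pow(142, Rational(1, 2)))), Rational(1, 8481631)) = Add(Rational(-1151407, 118742834), Mul(Rational(-1, 237485668), Pow(142, Rational(1, 2))))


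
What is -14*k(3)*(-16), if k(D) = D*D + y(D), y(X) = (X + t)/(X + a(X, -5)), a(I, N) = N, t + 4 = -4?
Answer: 2576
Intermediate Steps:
t = -8 (t = -4 - 4 = -8)
y(X) = (-8 + X)/(-5 + X) (y(X) = (X - 8)/(X - 5) = (-8 + X)/(-5 + X))
k(D) = D**2 + (-8 + D)/(-5 + D) (k(D) = D*D + (-8 + D)/(-5 + D) = D**2 + (-8 + D)/(-5 + D))
-14*k(3)*(-16) = -14*(-8 + 3 + 3**2*(-5 + 3))/(-5 + 3)*(-16) = -14*(-8 + 3 + 9*(-2))/(-2)*(-16) = -(-7)*(-8 + 3 - 18)*(-16) = -(-7)*(-23)*(-16) = -14*23/2*(-16) = -161*(-16) = 2576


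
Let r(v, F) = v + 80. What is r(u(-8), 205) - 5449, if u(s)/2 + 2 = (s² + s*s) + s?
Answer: -5133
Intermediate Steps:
u(s) = -4 + 2*s + 4*s² (u(s) = -4 + 2*((s² + s*s) + s) = -4 + 2*((s² + s²) + s) = -4 + 2*(2*s² + s) = -4 + 2*(s + 2*s²) = -4 + (2*s + 4*s²) = -4 + 2*s + 4*s²)
r(v, F) = 80 + v
r(u(-8), 205) - 5449 = (80 + (-4 + 2*(-8) + 4*(-8)²)) - 5449 = (80 + (-4 - 16 + 4*64)) - 5449 = (80 + (-4 - 16 + 256)) - 5449 = (80 + 236) - 5449 = 316 - 5449 = -5133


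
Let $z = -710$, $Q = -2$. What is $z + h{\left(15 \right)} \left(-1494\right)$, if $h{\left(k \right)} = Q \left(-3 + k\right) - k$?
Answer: $57556$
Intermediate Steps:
$h{\left(k \right)} = 6 - 3 k$ ($h{\left(k \right)} = - 2 \left(-3 + k\right) - k = \left(6 - 2 k\right) - k = 6 - 3 k$)
$z + h{\left(15 \right)} \left(-1494\right) = -710 + \left(6 - 45\right) \left(-1494\right) = -710 - -58266 = -710 + 58266 = 57556$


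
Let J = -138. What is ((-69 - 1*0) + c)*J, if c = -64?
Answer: 18354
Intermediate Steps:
((-69 - 1*0) + c)*J = ((-69 - 1*0) - 64)*(-138) = ((-69 + 0) - 64)*(-138) = (-69 - 64)*(-138) = -133*(-138) = 18354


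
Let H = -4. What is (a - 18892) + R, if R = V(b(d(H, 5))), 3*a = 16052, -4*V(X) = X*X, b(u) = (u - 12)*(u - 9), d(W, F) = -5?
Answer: -83107/3 ≈ -27702.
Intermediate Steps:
b(u) = (-12 + u)*(-9 + u)
V(X) = -X²/4 (V(X) = -X*X/4 = -X²/4)
a = 16052/3 (a = (⅓)*16052 = 16052/3 ≈ 5350.7)
R = -14161 (R = -(108 + (-5)² - 21*(-5))²/4 = -(108 + 25 + 105)²/4 = -¼*238² = -¼*56644 = -14161)
(a - 18892) + R = (16052/3 - 18892) - 14161 = -40624/3 - 14161 = -83107/3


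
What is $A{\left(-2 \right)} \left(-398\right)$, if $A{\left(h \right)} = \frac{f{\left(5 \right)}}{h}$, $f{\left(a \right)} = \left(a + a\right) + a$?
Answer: $2985$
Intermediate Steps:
$f{\left(a \right)} = 3 a$ ($f{\left(a \right)} = 2 a + a = 3 a$)
$A{\left(h \right)} = \frac{15}{h}$ ($A{\left(h \right)} = \frac{3 \cdot 5}{h} = \frac{15}{h}$)
$A{\left(-2 \right)} \left(-398\right) = \frac{15}{-2} \left(-398\right) = 15 \left(- \frac{1}{2}\right) \left(-398\right) = \left(- \frac{15}{2}\right) \left(-398\right) = 2985$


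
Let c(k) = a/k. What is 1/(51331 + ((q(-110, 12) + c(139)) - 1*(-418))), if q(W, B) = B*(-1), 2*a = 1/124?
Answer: 34472/1783477865 ≈ 1.9329e-5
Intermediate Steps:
a = 1/248 (a = (½)/124 = (½)*(1/124) = 1/248 ≈ 0.0040323)
c(k) = 1/(248*k)
q(W, B) = -B
1/(51331 + ((q(-110, 12) + c(139)) - 1*(-418))) = 1/(51331 + ((-1*12 + (1/248)/139) - 1*(-418))) = 1/(51331 + ((-12 + (1/248)*(1/139)) + 418)) = 1/(51331 + ((-12 + 1/34472) + 418)) = 1/(51331 + (-413663/34472 + 418)) = 1/(51331 + 13995633/34472) = 1/(1783477865/34472) = 34472/1783477865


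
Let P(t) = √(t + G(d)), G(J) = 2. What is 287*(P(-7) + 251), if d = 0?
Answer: 72037 + 287*I*√5 ≈ 72037.0 + 641.75*I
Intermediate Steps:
P(t) = √(2 + t) (P(t) = √(t + 2) = √(2 + t))
287*(P(-7) + 251) = 287*(√(2 - 7) + 251) = 287*(√(-5) + 251) = 287*(I*√5 + 251) = 287*(251 + I*√5) = 72037 + 287*I*√5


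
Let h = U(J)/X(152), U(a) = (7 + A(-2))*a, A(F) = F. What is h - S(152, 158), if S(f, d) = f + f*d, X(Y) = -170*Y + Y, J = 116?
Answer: -155207041/6422 ≈ -24168.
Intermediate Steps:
X(Y) = -169*Y
U(a) = 5*a (U(a) = (7 - 2)*a = 5*a)
S(f, d) = f + d*f
h = -145/6422 (h = (5*116)/((-169*152)) = 580/(-25688) = 580*(-1/25688) = -145/6422 ≈ -0.022579)
h - S(152, 158) = -145/6422 - 152*(1 + 158) = -145/6422 - 152*159 = -145/6422 - 1*24168 = -145/6422 - 24168 = -155207041/6422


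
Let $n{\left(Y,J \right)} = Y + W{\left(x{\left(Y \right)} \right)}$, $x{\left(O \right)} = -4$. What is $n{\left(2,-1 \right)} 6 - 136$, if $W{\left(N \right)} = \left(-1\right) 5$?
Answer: $-154$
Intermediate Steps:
$W{\left(N \right)} = -5$
$n{\left(Y,J \right)} = -5 + Y$ ($n{\left(Y,J \right)} = Y - 5 = -5 + Y$)
$n{\left(2,-1 \right)} 6 - 136 = \left(-5 + 2\right) 6 - 136 = \left(-3\right) 6 - 136 = -18 - 136 = -154$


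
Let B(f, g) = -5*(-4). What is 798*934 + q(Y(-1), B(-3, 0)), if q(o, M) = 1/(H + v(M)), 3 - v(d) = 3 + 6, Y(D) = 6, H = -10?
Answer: 11925311/16 ≈ 7.4533e+5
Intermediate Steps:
v(d) = -6 (v(d) = 3 - (3 + 6) = 3 - 1*9 = 3 - 9 = -6)
B(f, g) = 20
q(o, M) = -1/16 (q(o, M) = 1/(-10 - 6) = 1/(-16) = -1/16)
798*934 + q(Y(-1), B(-3, 0)) = 798*934 - 1/16 = 745332 - 1/16 = 11925311/16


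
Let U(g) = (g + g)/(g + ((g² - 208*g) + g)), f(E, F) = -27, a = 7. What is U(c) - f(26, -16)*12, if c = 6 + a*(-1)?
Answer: 67066/207 ≈ 323.99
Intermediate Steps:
c = -1 (c = 6 + 7*(-1) = 6 - 7 = -1)
U(g) = 2*g/(g² - 206*g) (U(g) = (2*g)/(g + (g² - 207*g)) = (2*g)/(g² - 206*g) = 2*g/(g² - 206*g))
U(c) - f(26, -16)*12 = 2/(-206 - 1) - (-27)*12 = 2/(-207) - 1*(-324) = 2*(-1/207) + 324 = -2/207 + 324 = 67066/207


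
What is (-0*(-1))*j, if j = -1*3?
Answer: 0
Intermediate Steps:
j = -3
(-0*(-1))*j = -0*(-1)*(-3) = -10*0*(-3) = 0*(-3) = 0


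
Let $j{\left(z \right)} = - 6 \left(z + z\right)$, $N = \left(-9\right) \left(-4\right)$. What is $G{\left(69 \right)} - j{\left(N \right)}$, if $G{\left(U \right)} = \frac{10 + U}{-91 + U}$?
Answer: $\frac{9425}{22} \approx 428.41$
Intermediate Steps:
$N = 36$
$G{\left(U \right)} = \frac{10 + U}{-91 + U}$
$j{\left(z \right)} = - 12 z$ ($j{\left(z \right)} = - 6 \cdot 2 z = - 12 z$)
$G{\left(69 \right)} - j{\left(N \right)} = \frac{10 + 69}{-91 + 69} - \left(-12\right) 36 = \frac{1}{-22} \cdot 79 - -432 = \left(- \frac{1}{22}\right) 79 + 432 = - \frac{79}{22} + 432 = \frac{9425}{22}$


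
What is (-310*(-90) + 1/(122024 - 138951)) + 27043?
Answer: 930020160/16927 ≈ 54943.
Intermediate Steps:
(-310*(-90) + 1/(122024 - 138951)) + 27043 = (27900 + 1/(-16927)) + 27043 = (27900 - 1/16927) + 27043 = 472263299/16927 + 27043 = 930020160/16927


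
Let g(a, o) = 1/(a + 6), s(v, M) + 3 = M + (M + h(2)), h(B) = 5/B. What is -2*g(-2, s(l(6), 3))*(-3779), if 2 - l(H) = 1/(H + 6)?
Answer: 3779/2 ≈ 1889.5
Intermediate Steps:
l(H) = 2 - 1/(6 + H) (l(H) = 2 - 1/(H + 6) = 2 - 1/(6 + H))
s(v, M) = -½ + 2*M (s(v, M) = -3 + (M + (M + 5/2)) = -3 + (M + (5/2 + M)) = -3 + (5/2 + 2*M) = -½ + 2*M)
g(a, o) = 1/(6 + a)
-2*g(-2, s(l(6), 3))*(-3779) = -2/(6 - 2)*(-3779) = -2/4*(-3779) = -2*¼*(-3779) = -½*(-3779) = 3779/2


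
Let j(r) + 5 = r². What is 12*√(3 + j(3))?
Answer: 12*√7 ≈ 31.749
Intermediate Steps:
j(r) = -5 + r²
12*√(3 + j(3)) = 12*√(3 + (-5 + 3²)) = 12*√(3 + (-5 + 9)) = 12*√(3 + 4) = 12*√7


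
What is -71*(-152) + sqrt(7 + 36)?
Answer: 10792 + sqrt(43) ≈ 10799.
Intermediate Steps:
-71*(-152) + sqrt(7 + 36) = 10792 + sqrt(43)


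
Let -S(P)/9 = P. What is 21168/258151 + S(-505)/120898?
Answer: 3732465159/31209939598 ≈ 0.11959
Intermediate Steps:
S(P) = -9*P
21168/258151 + S(-505)/120898 = 21168/258151 - 9*(-505)/120898 = 21168*(1/258151) + 4545*(1/120898) = 21168/258151 + 4545/120898 = 3732465159/31209939598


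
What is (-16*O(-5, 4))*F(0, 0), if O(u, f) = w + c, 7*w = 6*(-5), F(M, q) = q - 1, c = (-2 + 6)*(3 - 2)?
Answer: -32/7 ≈ -4.5714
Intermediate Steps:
c = 4 (c = 4*1 = 4)
F(M, q) = -1 + q
w = -30/7 (w = (6*(-5))/7 = (1/7)*(-30) = -30/7 ≈ -4.2857)
O(u, f) = -2/7 (O(u, f) = -30/7 + 4 = -2/7)
(-16*O(-5, 4))*F(0, 0) = (-16*(-2/7))*(-1 + 0) = (32/7)*(-1) = -32/7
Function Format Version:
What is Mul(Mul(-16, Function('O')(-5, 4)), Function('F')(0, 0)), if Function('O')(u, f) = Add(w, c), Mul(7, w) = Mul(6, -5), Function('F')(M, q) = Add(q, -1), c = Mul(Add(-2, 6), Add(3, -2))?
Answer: Rational(-32, 7) ≈ -4.5714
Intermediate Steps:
c = 4 (c = Mul(4, 1) = 4)
Function('F')(M, q) = Add(-1, q)
w = Rational(-30, 7) (w = Mul(Rational(1, 7), Mul(6, -5)) = Mul(Rational(1, 7), -30) = Rational(-30, 7) ≈ -4.2857)
Function('O')(u, f) = Rational(-2, 7) (Function('O')(u, f) = Add(Rational(-30, 7), 4) = Rational(-2, 7))
Mul(Mul(-16, Function('O')(-5, 4)), Function('F')(0, 0)) = Mul(Mul(-16, Rational(-2, 7)), Add(-1, 0)) = Mul(Rational(32, 7), -1) = Rational(-32, 7)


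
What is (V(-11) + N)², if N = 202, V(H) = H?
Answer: 36481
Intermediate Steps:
(V(-11) + N)² = (-11 + 202)² = 191² = 36481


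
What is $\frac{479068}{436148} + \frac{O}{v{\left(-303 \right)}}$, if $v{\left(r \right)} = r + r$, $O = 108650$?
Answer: $- \frac{5887145624}{33038211} \approx -178.19$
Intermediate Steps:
$v{\left(r \right)} = 2 r$
$\frac{479068}{436148} + \frac{O}{v{\left(-303 \right)}} = \frac{479068}{436148} + \frac{108650}{2 \left(-303\right)} = 479068 \cdot \frac{1}{436148} + \frac{108650}{-606} = \frac{119767}{109037} + 108650 \left(- \frac{1}{606}\right) = \frac{119767}{109037} - \frac{54325}{303} = - \frac{5887145624}{33038211}$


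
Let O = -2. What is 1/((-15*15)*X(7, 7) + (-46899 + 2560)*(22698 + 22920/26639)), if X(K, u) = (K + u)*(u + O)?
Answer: -26639/26811101817588 ≈ -9.9358e-10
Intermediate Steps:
X(K, u) = (-2 + u)*(K + u) (X(K, u) = (K + u)*(u - 2) = (K + u)*(-2 + u) = (-2 + u)*(K + u))
1/((-15*15)*X(7, 7) + (-46899 + 2560)*(22698 + 22920/26639)) = 1/((-15*15)*(7**2 - 2*7 - 2*7 + 7*7) + (-46899 + 2560)*(22698 + 22920/26639)) = 1/(-225*(49 - 14 - 14 + 49) - 44339*(22698 + 22920*(1/26639))) = 1/(-225*70 - 44339*(22698 + 22920/26639)) = 1/(-15750 - 44339*604674942/26639) = 1/(-15750 - 26810682253338/26639) = 1/(-26811101817588/26639) = -26639/26811101817588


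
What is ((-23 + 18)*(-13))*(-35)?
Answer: -2275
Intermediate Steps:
((-23 + 18)*(-13))*(-35) = -5*(-13)*(-35) = 65*(-35) = -2275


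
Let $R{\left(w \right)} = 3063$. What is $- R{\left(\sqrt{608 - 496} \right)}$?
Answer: $-3063$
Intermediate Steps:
$- R{\left(\sqrt{608 - 496} \right)} = \left(-1\right) 3063 = -3063$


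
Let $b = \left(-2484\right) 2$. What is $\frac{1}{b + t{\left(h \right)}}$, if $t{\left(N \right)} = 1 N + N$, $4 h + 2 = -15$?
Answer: $- \frac{2}{9953} \approx -0.00020094$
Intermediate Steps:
$h = - \frac{17}{4}$ ($h = - \frac{1}{2} + \frac{1}{4} \left(-15\right) = - \frac{1}{2} - \frac{15}{4} = - \frac{17}{4} \approx -4.25$)
$t{\left(N \right)} = 2 N$ ($t{\left(N \right)} = N + N = 2 N$)
$b = -4968$
$\frac{1}{b + t{\left(h \right)}} = \frac{1}{-4968 + 2 \left(- \frac{17}{4}\right)} = \frac{1}{-4968 - \frac{17}{2}} = \frac{1}{- \frac{9953}{2}} = - \frac{2}{9953}$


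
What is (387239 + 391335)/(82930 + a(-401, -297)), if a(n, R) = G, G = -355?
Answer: 778574/82575 ≈ 9.4287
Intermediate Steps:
a(n, R) = -355
(387239 + 391335)/(82930 + a(-401, -297)) = (387239 + 391335)/(82930 - 355) = 778574/82575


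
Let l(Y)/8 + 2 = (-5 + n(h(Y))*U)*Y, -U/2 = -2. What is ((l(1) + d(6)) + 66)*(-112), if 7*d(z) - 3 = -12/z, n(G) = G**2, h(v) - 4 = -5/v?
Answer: -4720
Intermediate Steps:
U = 4 (U = -2*(-2) = 4)
h(v) = 4 - 5/v
d(z) = 3/7 - 12/(7*z) (d(z) = 3/7 + (-12/z)/7 = 3/7 - 12/(7*z))
l(Y) = -16 + 8*Y*(-5 + 4*(4 - 5/Y)**2) (l(Y) = -16 + 8*((-5 + (4 - 5/Y)**2*4)*Y) = -16 + 8*((-5 + 4*(4 - 5/Y)**2)*Y) = -16 + 8*(Y*(-5 + 4*(4 - 5/Y)**2)) = -16 + 8*Y*(-5 + 4*(4 - 5/Y)**2))
((l(1) + d(6)) + 66)*(-112) = (((-1296 + 472*1 + 800/1) + (3/7)*(-4 + 6)/6) + 66)*(-112) = (((-1296 + 472 + 800*1) + (3/7)*(1/6)*2) + 66)*(-112) = (((-1296 + 472 + 800) + 1/7) + 66)*(-112) = ((-24 + 1/7) + 66)*(-112) = (-167/7 + 66)*(-112) = (295/7)*(-112) = -4720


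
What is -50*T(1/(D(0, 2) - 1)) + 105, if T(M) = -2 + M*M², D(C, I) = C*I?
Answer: 255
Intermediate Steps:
T(M) = -2 + M³
-50*T(1/(D(0, 2) - 1)) + 105 = -50*(-2 + (1/(0*2 - 1))³) + 105 = -50*(-2 + (1/(0 - 1))³) + 105 = -50*(-2 + (1/(-1))³) + 105 = -50*(-2 + (-1)³) + 105 = -50*(-2 - 1) + 105 = -50*(-3) + 105 = 150 + 105 = 255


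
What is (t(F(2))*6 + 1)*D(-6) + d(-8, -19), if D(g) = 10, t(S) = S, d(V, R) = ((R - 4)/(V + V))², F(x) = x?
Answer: 33809/256 ≈ 132.07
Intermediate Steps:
d(V, R) = (-4 + R)²/(4*V²) (d(V, R) = ((-4 + R)/((2*V)))² = ((-4 + R)*(1/(2*V)))² = ((-4 + R)/(2*V))² = (-4 + R)²/(4*V²))
(t(F(2))*6 + 1)*D(-6) + d(-8, -19) = (2*6 + 1)*10 + (¼)*(-4 - 19)²/(-8)² = (12 + 1)*10 + (¼)*(1/64)*(-23)² = 13*10 + (¼)*(1/64)*529 = 130 + 529/256 = 33809/256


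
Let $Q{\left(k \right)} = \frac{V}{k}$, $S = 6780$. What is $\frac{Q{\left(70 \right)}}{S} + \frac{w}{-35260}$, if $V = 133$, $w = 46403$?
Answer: $- \frac{157272673}{119531400} \approx -1.3157$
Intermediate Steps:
$Q{\left(k \right)} = \frac{133}{k}$
$\frac{Q{\left(70 \right)}}{S} + \frac{w}{-35260} = \frac{133 \cdot \frac{1}{70}}{6780} + \frac{46403}{-35260} = 133 \cdot \frac{1}{70} \cdot \frac{1}{6780} + 46403 \left(- \frac{1}{35260}\right) = \frac{19}{10} \cdot \frac{1}{6780} - \frac{46403}{35260} = \frac{19}{67800} - \frac{46403}{35260} = - \frac{157272673}{119531400}$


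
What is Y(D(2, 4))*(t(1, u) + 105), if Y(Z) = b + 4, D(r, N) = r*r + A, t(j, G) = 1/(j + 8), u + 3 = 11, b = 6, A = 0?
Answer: 9460/9 ≈ 1051.1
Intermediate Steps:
u = 8 (u = -3 + 11 = 8)
t(j, G) = 1/(8 + j)
D(r, N) = r² (D(r, N) = r*r + 0 = r² + 0 = r²)
Y(Z) = 10 (Y(Z) = 6 + 4 = 10)
Y(D(2, 4))*(t(1, u) + 105) = 10*(1/(8 + 1) + 105) = 10*(1/9 + 105) = 10*(⅑ + 105) = 10*(946/9) = 9460/9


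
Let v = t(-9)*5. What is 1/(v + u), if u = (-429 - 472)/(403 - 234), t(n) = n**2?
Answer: 169/67544 ≈ 0.0025021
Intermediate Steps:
u = -901/169 ≈ -5.3314
v = 405 (v = (-9)**2*5 = 81*5 = 405)
1/(v + u) = 1/(405 - 901/169) = 1/(67544/169) = 169/67544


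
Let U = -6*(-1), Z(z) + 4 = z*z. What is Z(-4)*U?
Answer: 72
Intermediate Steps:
Z(z) = -4 + z**2 (Z(z) = -4 + z*z = -4 + z**2)
U = 6
Z(-4)*U = (-4 + (-4)**2)*6 = (-4 + 16)*6 = 12*6 = 72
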